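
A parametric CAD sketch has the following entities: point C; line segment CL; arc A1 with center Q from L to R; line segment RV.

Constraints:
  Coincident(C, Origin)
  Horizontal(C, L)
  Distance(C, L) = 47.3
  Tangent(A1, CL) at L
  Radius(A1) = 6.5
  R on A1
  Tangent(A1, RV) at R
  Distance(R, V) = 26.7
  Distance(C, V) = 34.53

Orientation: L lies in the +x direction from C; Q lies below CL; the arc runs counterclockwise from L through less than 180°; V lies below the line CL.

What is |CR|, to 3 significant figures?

42.3

Checks: |QL| = 6.500 ✓; |QR| = 6.500 ✓; ∠(QR, RV) = 90.00° ✓; |RV| = 26.70 ✓; |CV| = 34.53 ✓.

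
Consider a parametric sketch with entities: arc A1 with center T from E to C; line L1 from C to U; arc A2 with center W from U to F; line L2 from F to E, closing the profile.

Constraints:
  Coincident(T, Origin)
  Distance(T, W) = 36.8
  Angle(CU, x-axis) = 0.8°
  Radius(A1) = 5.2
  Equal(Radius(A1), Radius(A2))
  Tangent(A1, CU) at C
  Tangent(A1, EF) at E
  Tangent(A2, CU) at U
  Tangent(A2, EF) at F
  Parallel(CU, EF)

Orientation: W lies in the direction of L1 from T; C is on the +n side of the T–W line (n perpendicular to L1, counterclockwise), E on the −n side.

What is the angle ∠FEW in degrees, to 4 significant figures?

8.043°

Tangency of A1 to both parallel lines with radius 5.2 puts C and E at T ± 5.2·n: C = (-0.07260, 5.199), E = (0.07260, -5.199). Equal radii place U and F the same way about W: U = W + 5.2·n = (36.72, 5.713), F = W − 5.2·n = (36.87, -4.686). Then cos ∠FEW = EF·EW / (|EF||EW|), giving 8.043°.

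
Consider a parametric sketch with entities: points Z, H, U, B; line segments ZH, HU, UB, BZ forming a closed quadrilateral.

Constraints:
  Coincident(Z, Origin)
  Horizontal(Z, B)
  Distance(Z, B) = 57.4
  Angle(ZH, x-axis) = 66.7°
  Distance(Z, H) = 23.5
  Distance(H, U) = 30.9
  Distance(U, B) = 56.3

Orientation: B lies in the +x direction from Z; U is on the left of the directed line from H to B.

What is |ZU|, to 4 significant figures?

54.16

Checks: |HU| = 30.90 ✓; |UB| = 56.30 ✓.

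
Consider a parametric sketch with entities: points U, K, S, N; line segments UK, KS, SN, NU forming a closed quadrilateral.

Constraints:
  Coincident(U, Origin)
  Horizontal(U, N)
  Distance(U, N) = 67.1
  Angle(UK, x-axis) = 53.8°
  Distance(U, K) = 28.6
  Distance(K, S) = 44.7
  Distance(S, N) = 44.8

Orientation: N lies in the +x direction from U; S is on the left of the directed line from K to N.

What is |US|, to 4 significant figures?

71.44

U is at the origin; UN is horizontal with |UN| = 67.1 and N in +x, so N = (67.1, 0). UK runs at 53.8° with |UK| = 28.6, so K = (16.89, 23.08). S is determined by |KS| = 44.7 and |SN| = 44.8 together: it lies at the intersection of circle(K, 44.7) and circle(N, 44.8). With |KN| = 55.26, the foot of the radical line on KN is 27.55 from K and the perpendicular offset is √(44.7² − 27.55²) = 35.20. Taking the left-of-KN solution: S = (56.62, 43.56).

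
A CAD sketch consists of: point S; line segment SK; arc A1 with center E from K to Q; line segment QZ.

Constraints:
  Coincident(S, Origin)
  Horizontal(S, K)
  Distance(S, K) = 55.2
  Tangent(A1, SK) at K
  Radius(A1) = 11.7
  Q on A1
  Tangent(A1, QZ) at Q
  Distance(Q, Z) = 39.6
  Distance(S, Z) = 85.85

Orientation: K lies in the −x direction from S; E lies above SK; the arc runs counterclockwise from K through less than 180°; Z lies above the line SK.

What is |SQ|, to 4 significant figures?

49.48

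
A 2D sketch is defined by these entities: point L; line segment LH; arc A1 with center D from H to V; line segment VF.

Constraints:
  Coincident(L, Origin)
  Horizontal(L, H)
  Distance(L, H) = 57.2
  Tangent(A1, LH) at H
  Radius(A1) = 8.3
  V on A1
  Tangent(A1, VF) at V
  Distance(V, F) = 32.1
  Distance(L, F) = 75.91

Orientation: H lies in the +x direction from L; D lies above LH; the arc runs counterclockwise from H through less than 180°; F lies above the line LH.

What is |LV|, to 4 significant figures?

66.06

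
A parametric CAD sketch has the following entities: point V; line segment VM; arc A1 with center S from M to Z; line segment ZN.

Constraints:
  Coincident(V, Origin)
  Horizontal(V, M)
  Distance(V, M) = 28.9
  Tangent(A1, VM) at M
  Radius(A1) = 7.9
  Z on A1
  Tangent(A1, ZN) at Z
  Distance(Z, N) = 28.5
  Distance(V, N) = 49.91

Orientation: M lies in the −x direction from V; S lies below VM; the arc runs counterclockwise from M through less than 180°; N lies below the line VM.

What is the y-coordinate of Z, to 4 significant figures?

-8.843

Checks: |SZ| = 7.900 ✓; ∠(SZ, ZN) = 90.00° ✓; |ZN| = 28.50 ✓; |VN| = 49.91 ✓.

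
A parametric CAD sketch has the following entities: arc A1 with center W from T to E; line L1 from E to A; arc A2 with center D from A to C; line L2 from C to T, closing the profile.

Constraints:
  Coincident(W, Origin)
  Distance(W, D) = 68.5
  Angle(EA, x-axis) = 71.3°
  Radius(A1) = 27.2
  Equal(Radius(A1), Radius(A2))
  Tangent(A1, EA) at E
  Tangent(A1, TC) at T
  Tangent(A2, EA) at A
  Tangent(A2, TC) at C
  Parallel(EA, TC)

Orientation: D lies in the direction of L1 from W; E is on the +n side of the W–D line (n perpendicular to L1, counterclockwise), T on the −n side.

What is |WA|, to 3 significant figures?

73.7

Tangency of A1 to both parallel lines with radius 27.2 puts E and T at W ± 27.2·n: E = (-25.8, 8.72), T = (25.8, -8.72). Equal radii place A and C the same way about D: A = D + 27.2·n = (-3.80, 73.6), C = D − 27.2·n = (47.7, 56.2). Then |WA| = |A − W| = 73.7.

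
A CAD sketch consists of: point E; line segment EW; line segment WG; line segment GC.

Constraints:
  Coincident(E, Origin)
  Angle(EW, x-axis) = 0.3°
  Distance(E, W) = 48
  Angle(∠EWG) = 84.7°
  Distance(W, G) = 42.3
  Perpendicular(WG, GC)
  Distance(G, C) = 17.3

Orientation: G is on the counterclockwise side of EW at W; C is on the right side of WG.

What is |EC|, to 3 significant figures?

75.3

E is at the origin; EW runs at 0.3° with length 48.0, so W = 48.0·(cos 0.3°, sin 0.3°) = (48.0, 0.251). ∠EWG = 84.7°, so WG runs at 0.3° + (180° − 84.7°) = 95.6° from the x-axis; with |WG| = 42.3, G = W + 42.3·(cos 95.6°, sin 95.6°) = (43.9, 42.3). The perpendicularity gives GC at right angles to WG; with |GC| = 17.3 on the right of WG, C = G + 17.3·(0.995, 0.0976) = (61.1, 44.0). Then |EC| = |C − E| = 75.3.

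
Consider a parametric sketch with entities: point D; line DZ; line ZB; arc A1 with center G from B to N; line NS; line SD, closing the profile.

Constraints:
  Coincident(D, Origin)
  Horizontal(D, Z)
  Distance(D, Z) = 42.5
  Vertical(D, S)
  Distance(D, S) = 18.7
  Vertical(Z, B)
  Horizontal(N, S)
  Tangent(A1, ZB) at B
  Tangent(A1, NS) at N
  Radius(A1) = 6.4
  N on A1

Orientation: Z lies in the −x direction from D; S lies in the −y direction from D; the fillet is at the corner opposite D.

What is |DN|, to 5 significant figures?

40.656

The virtual corner opposite D is at (-42.500, -18.700). The tangent condition forces GB to be normal to ZB and A1 meets NS tangentially, so GN is at right angles to NS, with radius 6.4, so the center G sits 6.4 in from both sides at G = (-36.100, -12.300). That places the tangent points at B = (-42.500, -12.300) on ZB and N = (-36.100, -18.700) on NS. Then |DN| = |N − D| = 40.656.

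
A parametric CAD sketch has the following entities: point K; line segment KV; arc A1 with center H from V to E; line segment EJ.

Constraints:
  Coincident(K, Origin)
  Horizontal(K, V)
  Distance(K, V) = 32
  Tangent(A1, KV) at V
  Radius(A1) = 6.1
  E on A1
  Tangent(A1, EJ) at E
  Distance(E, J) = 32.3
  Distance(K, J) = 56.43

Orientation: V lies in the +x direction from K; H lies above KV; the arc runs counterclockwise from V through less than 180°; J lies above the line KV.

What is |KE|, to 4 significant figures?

38.41

Checks: |HE| = 6.100 ✓; ∠(HE, EJ) = 90.00° ✓; |EJ| = 32.30 ✓; |KJ| = 56.43 ✓.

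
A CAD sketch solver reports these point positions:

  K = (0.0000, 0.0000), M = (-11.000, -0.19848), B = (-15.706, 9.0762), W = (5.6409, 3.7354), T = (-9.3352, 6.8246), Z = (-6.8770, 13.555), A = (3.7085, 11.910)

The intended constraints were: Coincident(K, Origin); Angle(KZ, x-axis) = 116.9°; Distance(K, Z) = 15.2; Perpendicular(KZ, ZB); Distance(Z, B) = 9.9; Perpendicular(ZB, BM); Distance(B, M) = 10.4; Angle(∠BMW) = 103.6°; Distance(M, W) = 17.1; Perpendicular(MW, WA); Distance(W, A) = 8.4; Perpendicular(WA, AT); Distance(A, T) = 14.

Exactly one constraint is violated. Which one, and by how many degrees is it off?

Perpendicular(WA, AT) — off by 8.00°.

K = (0.00, 0.00) ✓; KZ at 116.9° ✓; |KZ| = 15.20 ✓; ∠(KZ, ZB) = 90.00° ✓; |ZB| = 9.900 ✓; ∠(ZB, BM) = 90.01° ✓; |BM| = 10.40 ✓; ∠BMW = 103.6° ✓; |MW| = 17.10 ✓; ∠(MW, WA) = 90.00° ✓; |WA| = 8.400 ✓; ∠(WA, AT) = 98.00° ✗; |AT| = 14.00 ✓.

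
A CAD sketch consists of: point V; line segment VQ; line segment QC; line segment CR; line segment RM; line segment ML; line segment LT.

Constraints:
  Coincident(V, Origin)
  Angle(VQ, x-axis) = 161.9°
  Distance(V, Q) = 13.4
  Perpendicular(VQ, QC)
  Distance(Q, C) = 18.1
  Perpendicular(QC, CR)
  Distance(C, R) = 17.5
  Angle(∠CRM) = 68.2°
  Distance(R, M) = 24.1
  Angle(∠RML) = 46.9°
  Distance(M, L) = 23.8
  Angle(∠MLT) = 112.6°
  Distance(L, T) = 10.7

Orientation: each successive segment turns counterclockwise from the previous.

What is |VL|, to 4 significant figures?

22.84

∠CRM = 68.2° gives RM at 93.70° from the x-axis; with |RM| = 24.1, M = (-3.281, 5.572). ∠RML = 46.9° gives ML at -133.2° from the x-axis; with |ML| = 23.8, L = (-19.57, -11.78). Then |VL| = |L − V| = 22.84.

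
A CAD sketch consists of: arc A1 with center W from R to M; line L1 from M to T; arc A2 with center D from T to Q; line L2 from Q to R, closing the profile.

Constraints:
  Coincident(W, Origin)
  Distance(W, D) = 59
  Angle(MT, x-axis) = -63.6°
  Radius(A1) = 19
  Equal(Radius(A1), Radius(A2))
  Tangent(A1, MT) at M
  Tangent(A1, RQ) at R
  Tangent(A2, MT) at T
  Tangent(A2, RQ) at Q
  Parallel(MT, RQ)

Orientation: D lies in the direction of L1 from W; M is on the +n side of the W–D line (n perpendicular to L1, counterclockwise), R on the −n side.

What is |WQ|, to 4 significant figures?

61.98

The slot axis is L1's direction at -63.6°, so u = (cos -63.6°, sin -63.6°) = (0.4446, -0.8957) and n = (−sin -63.6°, cos -63.6°) = (0.8957, 0.4446). W is at the origin and D lies 59.0 along u from W, so D = 59.0·u = (26.23, -52.85). Tangency of A1 to both parallel lines with radius 19.0 puts M and R at W ± 19.0·n: M = (17.02, 8.448), R = (-17.02, -8.448). Equal radii place T and Q the same way about D: T = D + 19.0·n = (43.25, -44.40), Q = D − 19.0·n = (9.215, -61.30). Then |WQ| = |Q − W| = 61.98.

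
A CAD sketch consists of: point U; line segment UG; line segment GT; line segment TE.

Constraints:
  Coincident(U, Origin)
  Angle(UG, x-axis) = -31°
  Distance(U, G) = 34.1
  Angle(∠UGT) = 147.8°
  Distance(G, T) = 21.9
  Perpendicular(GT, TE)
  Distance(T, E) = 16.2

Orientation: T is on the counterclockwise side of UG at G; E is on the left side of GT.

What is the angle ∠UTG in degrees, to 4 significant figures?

19.70°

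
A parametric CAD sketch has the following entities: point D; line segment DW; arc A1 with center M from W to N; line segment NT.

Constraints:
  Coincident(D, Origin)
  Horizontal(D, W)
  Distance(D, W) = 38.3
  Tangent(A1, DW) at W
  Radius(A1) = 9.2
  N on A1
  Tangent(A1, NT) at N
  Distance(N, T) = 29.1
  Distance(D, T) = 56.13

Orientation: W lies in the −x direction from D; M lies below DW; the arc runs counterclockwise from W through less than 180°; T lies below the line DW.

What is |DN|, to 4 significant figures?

48.59

D is at the origin; D and W share the same y with |DW| = 38.3 and W on the −x side, so W = (-38.30, 0.000). Since A1 is tangent to DW there, MW ⟂ DW, so M = W + (0, -9.2) = (-38.30, -9.200). Since MN ⟂ NT (tangency), |MT| = √(9.2² + 29.1²) = 30.52 regardless of where N sits on A1. So T lies on both circle(D, 56.13) and circle(M, 30.52); the below-DW intersection is T = (-39.69, -39.69). N is the foot of the tangent from T: N = (-47.19, -11.57).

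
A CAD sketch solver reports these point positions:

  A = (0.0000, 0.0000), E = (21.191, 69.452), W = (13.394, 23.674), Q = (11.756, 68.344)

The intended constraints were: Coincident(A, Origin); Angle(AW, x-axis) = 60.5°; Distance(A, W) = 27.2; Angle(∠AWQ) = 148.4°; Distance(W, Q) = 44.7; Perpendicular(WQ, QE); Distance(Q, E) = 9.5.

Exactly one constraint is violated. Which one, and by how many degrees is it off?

Perpendicular(WQ, QE) — off by 4.60°.

A = (0.00, 0.00) ✓; AW at 60.50° ✓; |AW| = 27.20 ✓; ∠AWQ = 148.4° ✓; |WQ| = 44.70 ✓; ∠(WQ, QE) = 85.40° ✗; |QE| = 9.500 ✓.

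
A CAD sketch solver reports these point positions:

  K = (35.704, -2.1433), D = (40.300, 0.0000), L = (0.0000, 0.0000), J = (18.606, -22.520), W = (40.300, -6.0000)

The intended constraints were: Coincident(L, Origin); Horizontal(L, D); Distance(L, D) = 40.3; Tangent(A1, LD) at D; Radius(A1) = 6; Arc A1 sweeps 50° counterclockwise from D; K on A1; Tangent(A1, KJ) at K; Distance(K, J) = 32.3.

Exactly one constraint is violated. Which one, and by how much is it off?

Distance(K, J) = 32.3 — off by 5.70.

L = (0.00, 0.00) ✓; L.y = 0.00, D.y = 0.00 ✓; |LD| = 40.30 ✓; ∠(WD, DL) = 90.00° ✓; |WD| = 6.000 ✓; bearing(W→K) − bearing(W→D) = 50.00° ✓; |WK| = 6.000 ✓; ∠(WK, KJ) = 90.00° ✓; |KJ| = 26.60 ✗.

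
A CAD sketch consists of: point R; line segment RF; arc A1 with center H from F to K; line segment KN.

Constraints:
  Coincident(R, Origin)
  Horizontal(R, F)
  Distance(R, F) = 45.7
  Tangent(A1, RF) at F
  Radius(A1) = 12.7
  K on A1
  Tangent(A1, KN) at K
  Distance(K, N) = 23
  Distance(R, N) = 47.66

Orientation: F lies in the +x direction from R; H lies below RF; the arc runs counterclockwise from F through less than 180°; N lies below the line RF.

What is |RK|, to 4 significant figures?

35.20

Checks: |HK| = 12.70 ✓; ∠(HK, KN) = 90.00° ✓; |KN| = 23.00 ✓; |RN| = 47.66 ✓.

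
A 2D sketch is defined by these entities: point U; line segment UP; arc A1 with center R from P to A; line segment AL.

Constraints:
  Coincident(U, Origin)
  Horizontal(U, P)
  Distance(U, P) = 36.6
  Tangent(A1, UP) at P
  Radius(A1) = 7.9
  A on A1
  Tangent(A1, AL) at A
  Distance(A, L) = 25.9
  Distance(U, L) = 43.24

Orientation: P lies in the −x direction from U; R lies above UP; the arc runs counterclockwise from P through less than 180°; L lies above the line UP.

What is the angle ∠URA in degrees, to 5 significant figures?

9.4394°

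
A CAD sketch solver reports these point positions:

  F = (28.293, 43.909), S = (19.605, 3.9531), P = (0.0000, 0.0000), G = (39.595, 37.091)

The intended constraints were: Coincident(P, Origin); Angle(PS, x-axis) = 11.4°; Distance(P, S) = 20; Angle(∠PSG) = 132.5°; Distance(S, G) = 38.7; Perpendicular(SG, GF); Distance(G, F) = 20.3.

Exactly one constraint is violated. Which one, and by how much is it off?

Distance(G, F) = 20.3 — off by 7.10.

P = (0.00, 0.00) ✓; PS at 11.40° ✓; |PS| = 20.00 ✓; ∠PSG = 132.5° ✓; |SG| = 38.70 ✓; ∠(SG, GF) = 90.00° ✓; |GF| = 13.20 ✗.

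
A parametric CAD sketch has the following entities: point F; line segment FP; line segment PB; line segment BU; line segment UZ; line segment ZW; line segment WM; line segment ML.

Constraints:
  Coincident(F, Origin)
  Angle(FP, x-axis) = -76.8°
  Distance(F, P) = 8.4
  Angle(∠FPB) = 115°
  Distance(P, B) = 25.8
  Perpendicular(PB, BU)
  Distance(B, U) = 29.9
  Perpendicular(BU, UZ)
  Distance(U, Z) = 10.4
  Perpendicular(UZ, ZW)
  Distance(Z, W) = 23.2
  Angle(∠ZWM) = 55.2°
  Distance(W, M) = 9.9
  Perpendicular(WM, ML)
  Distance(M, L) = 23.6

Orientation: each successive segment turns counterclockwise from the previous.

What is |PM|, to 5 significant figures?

26.574

F is at the origin; FP runs at -76.8° with length 8.4, so P = (1.9181, -8.1781). ∠FPB = 115.0° gives PB at -11.800° from the x-axis; with |PB| = 25.8, B = (27.173, -13.454). PB ⟂ BU, so BU runs at 78.200°; with |BU| = 29.9, U = (33.287, 15.814). The perpendicularity gives UZ at right angles to BU, so UZ runs at 168.20°; with |UZ| = 10.4, Z = (23.107, 17.941). UZ is perpendicular to ZW, so ZW runs at -101.80°; with |ZW| = 23.2, W = (18.363, -4.7689). ∠ZWM = 55.2° gives WM at 23.000° from the x-axis; with |WM| = 9.9, M = (27.476, -0.90065). Then |PM| = |M − P| = 26.574.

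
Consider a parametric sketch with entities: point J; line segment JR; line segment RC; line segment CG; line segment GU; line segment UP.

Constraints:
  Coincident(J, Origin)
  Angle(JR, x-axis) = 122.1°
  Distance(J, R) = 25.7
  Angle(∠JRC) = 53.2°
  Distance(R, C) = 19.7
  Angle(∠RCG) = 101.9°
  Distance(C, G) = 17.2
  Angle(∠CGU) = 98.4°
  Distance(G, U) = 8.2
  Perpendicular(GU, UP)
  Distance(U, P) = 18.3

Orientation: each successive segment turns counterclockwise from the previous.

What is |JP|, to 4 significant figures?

19.10

∠CGU = 98.4° gives GU at 48.60° from the x-axis; with |GU| = 8.2, U = (-0.9010, 0.1750). The perpendicularity gives UP at right angles to GU, so UP runs at 138.6°; with |UP| = 18.3, P = (-14.63, 12.28). Then |JP| = |P − J| = 19.10.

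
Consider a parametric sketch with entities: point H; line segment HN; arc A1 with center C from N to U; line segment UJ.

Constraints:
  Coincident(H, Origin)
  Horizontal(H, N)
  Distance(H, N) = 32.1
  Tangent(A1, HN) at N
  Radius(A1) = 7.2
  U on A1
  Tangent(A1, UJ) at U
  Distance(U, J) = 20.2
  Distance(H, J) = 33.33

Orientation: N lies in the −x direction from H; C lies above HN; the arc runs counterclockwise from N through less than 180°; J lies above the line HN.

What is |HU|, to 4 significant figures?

25.70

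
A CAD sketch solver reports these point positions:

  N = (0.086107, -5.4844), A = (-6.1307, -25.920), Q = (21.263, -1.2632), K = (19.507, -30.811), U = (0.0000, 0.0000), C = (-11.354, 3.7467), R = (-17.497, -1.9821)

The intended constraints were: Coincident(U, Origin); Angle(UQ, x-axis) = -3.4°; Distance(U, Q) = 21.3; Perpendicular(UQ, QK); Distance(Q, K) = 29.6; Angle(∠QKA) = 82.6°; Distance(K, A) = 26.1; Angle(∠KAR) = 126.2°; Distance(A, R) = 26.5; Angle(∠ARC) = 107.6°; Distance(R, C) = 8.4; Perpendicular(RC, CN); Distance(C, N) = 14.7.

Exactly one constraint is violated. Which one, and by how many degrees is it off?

Perpendicular(RC, CN) — off by 8.10°.

U = (0.00, 0.00) ✓; UQ at -3.400° ✓; |UQ| = 21.30 ✓; ∠(UQ, QK) = 90.00° ✓; |QK| = 29.60 ✓; ∠QKA = 82.60° ✓; |KA| = 26.10 ✓; ∠KAR = 126.2° ✓; |AR| = 26.50 ✓; ∠ARC = 107.6° ✓; |RC| = 8.400 ✓; ∠(RC, CN) = 81.90° ✗; |CN| = 14.70 ✓.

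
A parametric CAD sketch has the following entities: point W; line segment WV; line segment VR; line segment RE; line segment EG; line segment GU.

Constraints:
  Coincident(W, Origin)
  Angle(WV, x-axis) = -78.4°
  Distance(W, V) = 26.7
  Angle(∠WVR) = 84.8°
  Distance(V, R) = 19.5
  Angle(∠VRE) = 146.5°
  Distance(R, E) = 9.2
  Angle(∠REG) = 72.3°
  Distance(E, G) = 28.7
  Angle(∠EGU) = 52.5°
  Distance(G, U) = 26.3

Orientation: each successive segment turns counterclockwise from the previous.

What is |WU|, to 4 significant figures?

29.88

W is at the origin; WV runs at -78.4° with length 26.7, so V = (5.369, -26.15). ∠WVR = 84.8° gives VR at 16.80° from the x-axis; with |VR| = 19.5, R = (24.04, -20.52). ∠VRE = 146.5° gives RE at 50.30° from the x-axis; with |RE| = 9.2, E = (29.91, -13.44). ∠REG = 72.3° gives EG at 158.0° from the x-axis; with |EG| = 28.7, G = (3.303, -2.689). ∠EGU = 52.5° gives GU at -74.50° from the x-axis; with |GU| = 26.3, U = (10.33, -28.03). Then |WU| = |U − W| = 29.88.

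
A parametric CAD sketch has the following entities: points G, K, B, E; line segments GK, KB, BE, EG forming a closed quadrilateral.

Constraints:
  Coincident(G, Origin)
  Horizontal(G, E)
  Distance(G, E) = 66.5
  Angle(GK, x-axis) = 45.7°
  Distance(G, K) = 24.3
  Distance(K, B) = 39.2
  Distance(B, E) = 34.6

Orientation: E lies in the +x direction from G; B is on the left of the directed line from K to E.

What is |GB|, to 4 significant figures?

62.21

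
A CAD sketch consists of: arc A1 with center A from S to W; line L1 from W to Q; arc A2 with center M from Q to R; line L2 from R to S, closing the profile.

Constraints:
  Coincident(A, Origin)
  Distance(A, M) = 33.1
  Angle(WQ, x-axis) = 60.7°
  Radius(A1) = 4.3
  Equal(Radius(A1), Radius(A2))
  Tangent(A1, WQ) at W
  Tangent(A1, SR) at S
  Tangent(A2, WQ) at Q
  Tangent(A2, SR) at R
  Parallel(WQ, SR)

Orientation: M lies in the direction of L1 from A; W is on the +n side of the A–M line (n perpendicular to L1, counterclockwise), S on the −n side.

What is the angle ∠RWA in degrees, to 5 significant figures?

75.436°

The slot axis is L1's direction at 60.7°, so u = (cos 60.7°, sin 60.7°) = (0.48938, 0.87207) and n = (−sin 60.7°, cos 60.7°) = (-0.87207, 0.48938). A is at the origin and M lies 33.1 along u from A, so M = 33.1·u = (16.199, 28.865). Tangency of A1 to both parallel lines with radius 4.3 puts W and S at A ± 4.3·n: W = (-3.7499, 2.1043), S = (3.7499, -2.1043). Equal radii place Q and R the same way about M: Q = M + 4.3·n = (12.449, 30.970), R = M − 4.3·n = (19.948, 26.761). Then cos ∠RWA = WR·WA / (|WR||WA|), giving 75.436°.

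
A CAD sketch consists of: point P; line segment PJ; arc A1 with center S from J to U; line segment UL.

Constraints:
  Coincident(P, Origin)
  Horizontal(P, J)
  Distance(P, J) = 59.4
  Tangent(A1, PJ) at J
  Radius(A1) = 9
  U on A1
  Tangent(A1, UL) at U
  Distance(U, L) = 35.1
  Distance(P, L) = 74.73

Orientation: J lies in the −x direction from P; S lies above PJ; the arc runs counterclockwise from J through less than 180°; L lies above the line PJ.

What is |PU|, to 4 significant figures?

51.92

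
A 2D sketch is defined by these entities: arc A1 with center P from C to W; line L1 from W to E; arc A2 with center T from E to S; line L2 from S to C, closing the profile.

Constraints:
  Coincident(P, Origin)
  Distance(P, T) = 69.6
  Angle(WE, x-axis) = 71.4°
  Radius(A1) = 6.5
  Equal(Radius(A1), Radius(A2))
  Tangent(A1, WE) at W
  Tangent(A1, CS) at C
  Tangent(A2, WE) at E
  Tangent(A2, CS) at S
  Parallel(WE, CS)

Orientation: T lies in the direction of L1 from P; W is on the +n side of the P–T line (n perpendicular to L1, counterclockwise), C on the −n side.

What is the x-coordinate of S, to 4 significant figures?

28.36

Tangency of A1 to both parallel lines with radius 6.5 puts W and C at P ± 6.5·n: W = (-6.160, 2.073), C = (6.160, -2.073). Equal radii place E and S the same way about T: E = T + 6.5·n = (16.04, 68.04), S = T − 6.5·n = (28.36, 63.89). So S.x = 28.36.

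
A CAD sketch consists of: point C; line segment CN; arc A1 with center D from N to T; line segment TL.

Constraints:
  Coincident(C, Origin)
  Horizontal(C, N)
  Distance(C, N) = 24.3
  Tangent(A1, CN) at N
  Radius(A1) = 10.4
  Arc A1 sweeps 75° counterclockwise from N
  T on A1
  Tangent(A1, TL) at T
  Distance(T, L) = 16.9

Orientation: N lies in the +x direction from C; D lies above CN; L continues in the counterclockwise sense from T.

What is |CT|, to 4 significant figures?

35.20

C is at the origin; CN is horizontal with |CN| = 24.3 and N on the +x side, so N = (24.30, 0.000). A1 meets CN tangentially, so DN is at right angles to CN, so D = N + (0, 10.4) = (24.30, 10.40). On A1, N sits at bearing -90° from D; a 75° counterclockwise sweep puts T at bearing -15°, so T = D + 10.4·(cos -15°, sin -15°) = (34.35, 7.708). Then |CT| = |T − C| = 35.20.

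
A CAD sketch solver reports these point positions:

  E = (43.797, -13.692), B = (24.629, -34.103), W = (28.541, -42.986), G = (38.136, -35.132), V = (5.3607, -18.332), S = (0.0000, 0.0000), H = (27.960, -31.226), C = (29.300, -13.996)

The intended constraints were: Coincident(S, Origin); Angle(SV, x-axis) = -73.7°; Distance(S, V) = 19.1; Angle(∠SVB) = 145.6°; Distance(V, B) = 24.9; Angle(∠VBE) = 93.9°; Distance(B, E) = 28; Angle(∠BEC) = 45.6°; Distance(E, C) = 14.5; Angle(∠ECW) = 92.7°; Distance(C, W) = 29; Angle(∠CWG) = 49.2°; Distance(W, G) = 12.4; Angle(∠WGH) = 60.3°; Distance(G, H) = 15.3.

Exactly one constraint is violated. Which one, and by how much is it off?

Distance(G, H) = 15.3 — off by 4.40.

S = (0.00, 0.00) ✓; SV at -73.70° ✓; |SV| = 19.10 ✓; ∠SVB = 145.6° ✓; |VB| = 24.90 ✓; ∠VBE = 93.90° ✓; |BE| = 28.00 ✓; ∠BEC = 45.60° ✓; |EC| = 14.50 ✓; ∠ECW = 92.70° ✓; |CW| = 29.00 ✓; ∠CWG = 49.20° ✓; |WG| = 12.40 ✓; ∠WGH = 60.30° ✓; |GH| = 10.90 ✗.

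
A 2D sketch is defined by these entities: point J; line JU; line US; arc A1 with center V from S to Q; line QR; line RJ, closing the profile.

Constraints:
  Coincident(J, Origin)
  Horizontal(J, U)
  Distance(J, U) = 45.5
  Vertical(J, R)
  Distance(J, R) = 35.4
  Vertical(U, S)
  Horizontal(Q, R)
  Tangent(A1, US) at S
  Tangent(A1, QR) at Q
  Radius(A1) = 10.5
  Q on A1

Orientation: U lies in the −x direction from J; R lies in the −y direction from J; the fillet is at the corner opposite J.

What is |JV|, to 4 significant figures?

42.95

J is at the origin; J and U share the same y with |JU| = 45.5 and U on the −x side, so U = (-45.50, 0.000). J and R share the same x with |JR| = 35.4 and R on the −y side, so R = (0.000, -35.40). The virtual corner opposite J is at (-45.50, -35.40). Since A1 is tangent to US there, VS ⟂ US and A1 meets QR tangentially, so VQ is at right angles to QR, with radius 10.5, so the center V sits 10.5 in from both sides at V = (-35.00, -24.90). Then |JV| = |V − J| = 42.95.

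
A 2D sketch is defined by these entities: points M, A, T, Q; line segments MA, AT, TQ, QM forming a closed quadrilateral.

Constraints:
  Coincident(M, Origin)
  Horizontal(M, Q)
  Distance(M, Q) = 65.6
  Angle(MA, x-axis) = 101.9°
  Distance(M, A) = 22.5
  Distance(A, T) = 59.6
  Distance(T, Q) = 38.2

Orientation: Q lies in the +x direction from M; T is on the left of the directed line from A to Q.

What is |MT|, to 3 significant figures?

64.4

M is at the origin; M and Q share the same y with |MQ| = 65.6 and Q in +x, so Q = (65.6, 0). MA runs at 101.9° with |MA| = 22.5, so A = (-4.64, 22.0). T is determined by |AT| = 59.6 and |TQ| = 38.2 together: it lies at the intersection of circle(A, 59.6) and circle(Q, 38.2). With |AQ| = 73.6, the foot of the radical line on AQ is 51.0 from A and the perpendicular offset is √(59.6² − 51.0²) = 30.8. Taking the left-of-AQ solution: T = (53.3, 36.2).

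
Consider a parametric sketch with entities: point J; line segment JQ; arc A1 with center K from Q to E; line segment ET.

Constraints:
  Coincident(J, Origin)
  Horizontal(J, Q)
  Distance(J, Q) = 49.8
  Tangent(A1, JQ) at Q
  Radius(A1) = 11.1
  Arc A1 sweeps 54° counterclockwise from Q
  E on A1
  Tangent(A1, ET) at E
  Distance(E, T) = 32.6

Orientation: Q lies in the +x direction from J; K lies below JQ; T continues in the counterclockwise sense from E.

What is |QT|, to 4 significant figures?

41.83

J is at the origin; J and Q share the same y with |JQ| = 49.8 and Q on the +x side, so Q = (49.80, 0.000). The tangent condition forces KQ to be normal to JQ, so K = Q + (0, -11.1) = (49.80, -11.10). On A1, Q sits at bearing 90° from K; a 54° counterclockwise sweep puts E at bearing 144°, so E = K + 11.1·(cos 144°, sin 144°) = (40.82, -4.576). Since A1 is tangent to ET there, KE ⟂ ET, so ET runs along (−sin 144°, cos 144°); with |ET| = 32.6, T = (21.66, -30.95). Then |QT| = |T − Q| = 41.83.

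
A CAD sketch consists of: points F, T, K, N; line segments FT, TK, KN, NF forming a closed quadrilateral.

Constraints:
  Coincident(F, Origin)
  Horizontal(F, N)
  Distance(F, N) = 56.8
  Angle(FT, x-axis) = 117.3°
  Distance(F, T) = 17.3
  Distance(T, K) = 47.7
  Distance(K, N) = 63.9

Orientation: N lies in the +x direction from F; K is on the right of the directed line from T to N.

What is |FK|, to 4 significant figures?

31.47

F is at the origin; F and N share the same y with |FN| = 56.8 and N in +x, so N = (56.8, 0). FT runs at 117.3° with |FT| = 17.3, so T = (-7.935, 15.37). K is determined by |TK| = 47.7 and |KN| = 63.9 together: it lies at the intersection of circle(T, 47.7) and circle(N, 63.9). With |TN| = 66.53, the foot of the radical line on TN is 19.68 from T and the perpendicular offset is √(47.7² − 19.68²) = 43.45. Taking the right-of-TN solution: K = (1.175, -31.45).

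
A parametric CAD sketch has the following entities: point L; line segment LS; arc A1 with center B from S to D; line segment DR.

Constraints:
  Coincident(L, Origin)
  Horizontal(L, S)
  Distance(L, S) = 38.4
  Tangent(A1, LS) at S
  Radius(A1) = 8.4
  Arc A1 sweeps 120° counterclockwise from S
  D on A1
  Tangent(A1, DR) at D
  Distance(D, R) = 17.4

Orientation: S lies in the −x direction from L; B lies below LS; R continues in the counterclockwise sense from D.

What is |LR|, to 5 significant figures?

46.181

L is at the origin; L and S share the same y with |LS| = 38.4 and S on the −x side, so S = (-38.400, 0.0000). A1 meets LS tangentially, so BS is at right angles to LS, so B = S + (0, -8.4) = (-38.400, -8.4000). On A1, S sits at bearing 90° from B; a 120° counterclockwise sweep puts D at bearing 210°, so D = B + 8.4·(cos 210°, sin 210°) = (-45.675, -12.600). Tangency of A1 to DR means the radius BD is perpendicular to DR, so DR runs along (−sin 210°, cos 210°); with |DR| = 17.4, R = (-36.975, -27.669). Then |LR| = |R − L| = 46.181.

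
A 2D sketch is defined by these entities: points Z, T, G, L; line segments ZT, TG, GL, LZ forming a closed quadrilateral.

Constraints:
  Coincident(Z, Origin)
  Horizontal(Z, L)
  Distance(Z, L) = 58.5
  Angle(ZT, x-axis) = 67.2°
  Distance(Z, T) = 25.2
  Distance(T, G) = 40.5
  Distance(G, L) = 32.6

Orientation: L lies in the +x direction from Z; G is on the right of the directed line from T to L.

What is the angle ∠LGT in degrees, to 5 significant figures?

94.599°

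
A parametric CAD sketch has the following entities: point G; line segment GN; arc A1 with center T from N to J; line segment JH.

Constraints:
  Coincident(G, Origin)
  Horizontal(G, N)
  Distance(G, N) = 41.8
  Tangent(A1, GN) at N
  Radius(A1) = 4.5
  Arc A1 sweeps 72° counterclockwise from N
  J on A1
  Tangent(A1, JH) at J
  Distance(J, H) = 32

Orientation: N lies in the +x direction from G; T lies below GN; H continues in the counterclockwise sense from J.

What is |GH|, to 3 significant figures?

43.5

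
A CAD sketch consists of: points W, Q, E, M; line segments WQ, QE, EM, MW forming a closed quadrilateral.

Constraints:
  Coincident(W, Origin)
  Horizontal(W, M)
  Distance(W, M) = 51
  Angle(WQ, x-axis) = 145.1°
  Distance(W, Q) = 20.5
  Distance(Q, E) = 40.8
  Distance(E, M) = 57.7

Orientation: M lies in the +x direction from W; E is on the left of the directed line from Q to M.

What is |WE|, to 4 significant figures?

43.01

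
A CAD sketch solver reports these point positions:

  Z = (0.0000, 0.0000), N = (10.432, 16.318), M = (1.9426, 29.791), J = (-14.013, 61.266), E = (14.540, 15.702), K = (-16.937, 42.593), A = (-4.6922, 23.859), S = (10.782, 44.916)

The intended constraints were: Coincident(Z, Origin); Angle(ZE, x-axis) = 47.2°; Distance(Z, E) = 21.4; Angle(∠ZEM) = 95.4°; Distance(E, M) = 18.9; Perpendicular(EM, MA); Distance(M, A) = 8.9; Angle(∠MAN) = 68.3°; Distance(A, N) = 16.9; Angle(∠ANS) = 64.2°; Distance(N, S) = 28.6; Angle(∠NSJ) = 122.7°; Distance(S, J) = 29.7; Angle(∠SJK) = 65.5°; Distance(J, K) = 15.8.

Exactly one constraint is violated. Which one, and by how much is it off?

Distance(J, K) = 15.8 — off by 3.10.

Z = (0.00, 0.00) ✓; ZE at 47.20° ✓; |ZE| = 21.40 ✓; ∠ZEM = 95.40° ✓; |EM| = 18.90 ✓; ∠(EM, MA) = 90.00° ✓; |MA| = 8.900 ✓; ∠MAN = 68.30° ✓; |AN| = 16.90 ✓; ∠ANS = 64.20° ✓; |NS| = 28.60 ✓; ∠NSJ = 122.7° ✓; |SJ| = 29.70 ✓; ∠SJK = 65.50° ✓; |JK| = 18.90 ✗.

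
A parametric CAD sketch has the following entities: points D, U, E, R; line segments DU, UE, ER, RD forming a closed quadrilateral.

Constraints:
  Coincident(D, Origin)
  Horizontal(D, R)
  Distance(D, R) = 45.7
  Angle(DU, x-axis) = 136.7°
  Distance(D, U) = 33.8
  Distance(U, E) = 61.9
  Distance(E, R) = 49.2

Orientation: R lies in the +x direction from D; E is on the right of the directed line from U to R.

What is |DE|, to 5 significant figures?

30.914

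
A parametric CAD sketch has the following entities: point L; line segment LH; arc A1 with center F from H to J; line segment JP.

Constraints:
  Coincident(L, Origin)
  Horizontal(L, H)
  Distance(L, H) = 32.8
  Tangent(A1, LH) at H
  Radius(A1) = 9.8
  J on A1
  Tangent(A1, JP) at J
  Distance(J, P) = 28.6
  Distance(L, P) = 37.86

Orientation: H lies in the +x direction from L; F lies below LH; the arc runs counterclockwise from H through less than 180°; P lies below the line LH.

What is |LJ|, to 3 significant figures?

24.4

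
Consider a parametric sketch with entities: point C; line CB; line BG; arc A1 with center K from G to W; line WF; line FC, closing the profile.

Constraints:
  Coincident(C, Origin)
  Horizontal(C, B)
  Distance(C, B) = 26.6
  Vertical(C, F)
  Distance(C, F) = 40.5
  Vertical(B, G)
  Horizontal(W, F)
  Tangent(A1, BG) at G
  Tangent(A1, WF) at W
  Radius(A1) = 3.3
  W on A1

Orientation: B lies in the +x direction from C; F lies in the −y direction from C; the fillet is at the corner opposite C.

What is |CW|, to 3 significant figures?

46.7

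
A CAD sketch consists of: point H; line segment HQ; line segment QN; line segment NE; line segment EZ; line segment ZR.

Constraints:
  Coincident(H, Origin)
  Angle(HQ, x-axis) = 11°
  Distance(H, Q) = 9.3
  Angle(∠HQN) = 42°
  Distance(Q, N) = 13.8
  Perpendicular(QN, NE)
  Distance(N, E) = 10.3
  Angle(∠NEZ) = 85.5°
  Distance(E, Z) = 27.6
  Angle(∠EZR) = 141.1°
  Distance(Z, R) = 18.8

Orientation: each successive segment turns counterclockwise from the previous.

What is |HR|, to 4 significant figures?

36.01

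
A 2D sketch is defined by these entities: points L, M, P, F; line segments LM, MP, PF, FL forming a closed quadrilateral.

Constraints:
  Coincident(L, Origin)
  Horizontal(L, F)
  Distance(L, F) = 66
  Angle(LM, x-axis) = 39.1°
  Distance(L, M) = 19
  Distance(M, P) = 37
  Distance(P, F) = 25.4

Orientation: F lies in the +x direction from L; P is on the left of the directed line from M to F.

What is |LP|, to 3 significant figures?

54.7

Checks: |MP| = 37.00 ✓; |PF| = 25.40 ✓.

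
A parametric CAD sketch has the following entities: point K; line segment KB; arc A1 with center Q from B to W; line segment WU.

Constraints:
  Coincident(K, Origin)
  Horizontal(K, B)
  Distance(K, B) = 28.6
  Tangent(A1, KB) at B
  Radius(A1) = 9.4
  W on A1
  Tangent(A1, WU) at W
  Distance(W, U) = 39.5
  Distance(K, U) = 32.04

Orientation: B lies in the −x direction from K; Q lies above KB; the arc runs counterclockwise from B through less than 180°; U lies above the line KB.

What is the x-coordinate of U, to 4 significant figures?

5.410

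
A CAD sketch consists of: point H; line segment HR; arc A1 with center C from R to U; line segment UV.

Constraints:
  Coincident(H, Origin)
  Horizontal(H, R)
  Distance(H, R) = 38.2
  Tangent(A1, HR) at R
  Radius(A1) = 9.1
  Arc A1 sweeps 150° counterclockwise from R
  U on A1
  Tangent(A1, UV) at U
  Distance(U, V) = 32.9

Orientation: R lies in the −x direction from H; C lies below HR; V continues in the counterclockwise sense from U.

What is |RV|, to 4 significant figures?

41.12

H is at the origin; H and R share the same y with |HR| = 38.2 and R on the −x side, so R = (-38.20, 0.000). A1 meets HR tangentially, so CR is at right angles to HR, so C = R + (0, -9.1) = (-38.20, -9.100). On A1, R sits at bearing 90° from C; a 150° counterclockwise sweep puts U at bearing 240°, so U = C + 9.1·(cos 240°, sin 240°) = (-42.75, -16.98). Since A1 is tangent to UV there, CU ⟂ UV, so UV runs along (−sin 240°, cos 240°); with |UV| = 32.9, V = (-14.26, -33.43). Then |RV| = |V − R| = 41.12.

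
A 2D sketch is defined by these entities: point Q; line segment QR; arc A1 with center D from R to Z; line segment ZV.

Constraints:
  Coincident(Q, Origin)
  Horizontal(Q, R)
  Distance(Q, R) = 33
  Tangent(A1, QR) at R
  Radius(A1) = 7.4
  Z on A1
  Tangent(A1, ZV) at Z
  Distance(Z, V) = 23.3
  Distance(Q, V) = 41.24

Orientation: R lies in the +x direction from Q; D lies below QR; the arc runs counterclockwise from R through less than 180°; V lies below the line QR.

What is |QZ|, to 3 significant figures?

26.8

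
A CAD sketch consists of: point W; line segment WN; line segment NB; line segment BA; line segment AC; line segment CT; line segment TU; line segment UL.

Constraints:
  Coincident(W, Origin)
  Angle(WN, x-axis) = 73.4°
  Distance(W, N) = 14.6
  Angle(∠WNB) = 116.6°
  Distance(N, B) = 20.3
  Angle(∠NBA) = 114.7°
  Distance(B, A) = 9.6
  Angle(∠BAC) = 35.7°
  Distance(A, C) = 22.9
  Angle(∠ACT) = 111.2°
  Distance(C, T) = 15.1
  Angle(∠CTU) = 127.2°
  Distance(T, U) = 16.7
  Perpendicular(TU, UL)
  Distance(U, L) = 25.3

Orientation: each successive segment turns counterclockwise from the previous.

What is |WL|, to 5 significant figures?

43.222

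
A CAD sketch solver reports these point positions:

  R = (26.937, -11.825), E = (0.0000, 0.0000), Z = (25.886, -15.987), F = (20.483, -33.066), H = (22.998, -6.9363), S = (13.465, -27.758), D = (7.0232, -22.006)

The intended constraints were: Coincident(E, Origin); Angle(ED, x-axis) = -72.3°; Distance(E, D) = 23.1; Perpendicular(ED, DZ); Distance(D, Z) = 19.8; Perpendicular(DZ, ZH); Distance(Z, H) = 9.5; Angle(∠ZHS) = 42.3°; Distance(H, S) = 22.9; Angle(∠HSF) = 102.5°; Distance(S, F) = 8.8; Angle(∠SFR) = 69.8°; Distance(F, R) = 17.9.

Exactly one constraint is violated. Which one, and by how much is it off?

Distance(F, R) = 17.9 — off by 4.30.

E = (0.00, 0.00) ✓; ED at -72.30° ✓; |ED| = 23.10 ✓; ∠(ED, DZ) = 90.00° ✓; |DZ| = 19.80 ✓; ∠(DZ, ZH) = 90.00° ✓; |ZH| = 9.500 ✓; ∠ZHS = 42.30° ✓; |HS| = 22.90 ✓; ∠HSF = 102.5° ✓; |SF| = 8.799 ✓; ∠SFR = 69.80° ✓; |FR| = 22.20 ✗.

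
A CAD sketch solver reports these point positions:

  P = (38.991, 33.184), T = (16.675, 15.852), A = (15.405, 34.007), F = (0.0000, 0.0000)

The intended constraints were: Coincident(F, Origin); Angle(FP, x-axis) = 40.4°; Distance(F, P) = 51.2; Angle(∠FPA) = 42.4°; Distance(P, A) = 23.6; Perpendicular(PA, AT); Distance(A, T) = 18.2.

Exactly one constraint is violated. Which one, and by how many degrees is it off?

Perpendicular(PA, AT) — off by 6.00°.

F = (0.00, 0.00) ✓; FP at 40.40° ✓; |FP| = 51.20 ✓; ∠FPA = 42.40° ✓; |PA| = 23.60 ✓; ∠(PA, AT) = 96.00° ✗; |AT| = 18.20 ✓.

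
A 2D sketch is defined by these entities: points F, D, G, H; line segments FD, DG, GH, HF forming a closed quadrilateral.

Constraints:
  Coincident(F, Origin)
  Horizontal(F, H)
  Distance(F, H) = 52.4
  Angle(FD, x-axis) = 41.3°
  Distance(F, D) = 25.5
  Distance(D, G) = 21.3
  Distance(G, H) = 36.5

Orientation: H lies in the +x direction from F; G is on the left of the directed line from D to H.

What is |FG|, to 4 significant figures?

46.78

F is at the origin; FH is horizontal with |FH| = 52.4 and H in +x, so H = (52.4, 0). FD runs at 41.3° with |FD| = 25.5, so D = (19.16, 16.83). G is determined by |DG| = 21.3 and |GH| = 36.5 together: it lies at the intersection of circle(D, 21.3) and circle(H, 36.5). With |DH| = 37.26, the foot of the radical line on DH is 6.841 from D and the perpendicular offset is √(21.3² − 6.841²) = 20.17. Taking the left-of-DH solution: G = (34.37, 31.74).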